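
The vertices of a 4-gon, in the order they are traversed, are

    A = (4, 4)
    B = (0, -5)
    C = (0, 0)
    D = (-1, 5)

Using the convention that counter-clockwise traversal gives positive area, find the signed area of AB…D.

Σ = (-20) + (0) + (0) + (-24) = -44
Signed area = Σ/2 = -22 (negative ⇒ clockwise traversal).

-22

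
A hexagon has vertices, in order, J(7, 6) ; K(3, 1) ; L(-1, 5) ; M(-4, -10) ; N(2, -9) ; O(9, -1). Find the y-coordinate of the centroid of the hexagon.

Apply the surveyor's formula. First the cross-terms c_i = x_i·y_{i+1} − x_{i+1}·y_i:
  -11, 16, 30, 56, 79, 61  ⇒  2A = 231, A = 115.5.
Then Σ (y_i + y_{i+1})·c_i = -1680, so ȳ = -1680 / (6·115.5) = -80/33.

-80/33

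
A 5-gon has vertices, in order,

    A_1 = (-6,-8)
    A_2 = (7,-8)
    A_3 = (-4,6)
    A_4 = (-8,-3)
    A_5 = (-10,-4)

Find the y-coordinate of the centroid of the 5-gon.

Apply Gauss's area formula. First the cross-terms c_i = x_i·y_{i+1} − x_{i+1}·y_i:
  104, 10, 60, 2, 56  ⇒  2A = 232, A = 116.
Then Σ (y_i + y_{i+1})·c_i = -2190, so ȳ = -2190 / (6·116) = -365/116.

-365/116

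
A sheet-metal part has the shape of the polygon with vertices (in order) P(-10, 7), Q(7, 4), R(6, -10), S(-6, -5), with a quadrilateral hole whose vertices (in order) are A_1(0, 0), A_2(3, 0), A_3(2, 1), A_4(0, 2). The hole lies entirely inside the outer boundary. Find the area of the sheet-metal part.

Outer boundary:
Σ = (-89) + (-94) + (-90) + (-92) = -365
Area = |Σ|/2 = 182.5.
Hole:
A_1→A_2: (0)(0) − (3)(0) = 0
A_2→A_3: (3)(1) − (2)(0) = 3
A_3→A_4: (2)(2) − (0)(1) = 4
A_4→A_1: (0)(0) − (0)(2) = 0
Σ = 7
Area = |Σ|/2 = 3.5.
Net area = 182.5 − 3.5 = 179.

179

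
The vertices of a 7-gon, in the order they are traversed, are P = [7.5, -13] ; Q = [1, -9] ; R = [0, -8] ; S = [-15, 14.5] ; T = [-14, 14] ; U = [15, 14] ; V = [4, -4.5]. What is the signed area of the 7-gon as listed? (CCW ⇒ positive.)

Apply the shoelace formula: 2A = Σ (x_i·y_{i+1} − x_{i+1}·y_i), indices taken mod 7.
P→Q: (7.5)(-9) − (1)(-13) = -54.5
Q→R: (1)(-8) − (0)(-9) = -8
R→S: (0)(14.5) − (-15)(-8) = -120
S→T: (-15)(14) − (-14)(14.5) = -7
T→U: (-14)(14) − (15)(14) = -406
U→V: (15)(-4.5) − (4)(14) = -123.5
V→P: (4)(-13) − (7.5)(-4.5) = -18.25
Σ = -737.25
Signed area = Σ/2 = -368.625 (negative ⇒ clockwise traversal).

-368.625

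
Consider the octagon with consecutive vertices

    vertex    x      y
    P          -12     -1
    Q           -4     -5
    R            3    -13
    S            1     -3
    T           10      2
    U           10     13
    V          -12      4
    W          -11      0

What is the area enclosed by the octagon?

Apply the shoelace (surveyor's) formula: 2A = Σ (x_i·y_{i+1} − x_{i+1}·y_i), indices taken mod 8.
Σ = (56) + (67) + (4) + (32) + (110) + (196) + (44) + (11) = 520
Area = |Σ|/2 = 260.

260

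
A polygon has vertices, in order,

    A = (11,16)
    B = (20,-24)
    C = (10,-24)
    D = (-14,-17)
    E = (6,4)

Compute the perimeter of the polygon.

118

|AB| = √((9)² + (-40)²) = √1681 = 41
|BC| = √((-10)² + (0)²) = √100 = 10
|CD| = √((-24)² + (7)²) = √625 = 25
|DE| = √((20)² + (21)²) = √841 = 29
|EA| = √((5)² + (12)²) = √169 = 13
Perimeter = 41 + 10 + 25 + 29 + 13 = 118.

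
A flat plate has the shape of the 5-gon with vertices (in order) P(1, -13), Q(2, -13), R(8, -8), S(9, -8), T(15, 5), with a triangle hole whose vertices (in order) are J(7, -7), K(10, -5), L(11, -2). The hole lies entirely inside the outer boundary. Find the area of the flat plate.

Outer boundary:
Apply the surveyor's formula: 2A = Σ (x_i·y_{i+1} − x_{i+1}·y_i), indices taken mod 5.
P→Q: (1)(-13) − (2)(-13) = 13
Q→R: (2)(-8) − (8)(-13) = 88
R→S: (8)(-8) − (9)(-8) = 8
S→T: (9)(5) − (15)(-8) = 165
T→P: (15)(-13) − (1)(5) = -200
Σ = 74
Area = |Σ|/2 = 37.
Hole:
Apply the shoelace formula: 2A = Σ (x_i·y_{i+1} − x_{i+1}·y_i), indices taken mod 3.
Σ = (35) + (35) + (-63) = 7
Area = |Σ|/2 = 3.5.
Net area = 37 − 3.5 = 33.5.

33.5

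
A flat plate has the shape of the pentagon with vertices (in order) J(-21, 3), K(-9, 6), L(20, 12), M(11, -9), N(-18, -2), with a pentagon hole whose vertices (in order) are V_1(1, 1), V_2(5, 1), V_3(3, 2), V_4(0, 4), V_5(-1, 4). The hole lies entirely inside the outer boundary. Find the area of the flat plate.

Outer boundary:
Apply the surveyor's formula: 2A = Σ (x_i·y_{i+1} − x_{i+1}·y_i), indices taken mod 5.
J→K: (-21)(6) − (-9)(3) = -99
K→L: (-9)(12) − (20)(6) = -228
L→M: (20)(-9) − (11)(12) = -312
M→N: (11)(-2) − (-18)(-9) = -184
N→J: (-18)(3) − (-21)(-2) = -96
Σ = -919
Area = |Σ|/2 = 459.5.
Hole:
Apply the surveyor's formula: 2A = Σ (x_i·y_{i+1} − x_{i+1}·y_i), indices taken mod 5.
V_1→V_2: (1)(1) − (5)(1) = -4
V_2→V_3: (5)(2) − (3)(1) = 7
V_3→V_4: (3)(4) − (0)(2) = 12
V_4→V_5: (0)(4) − (-1)(4) = 4
V_5→V_1: (-1)(1) − (1)(4) = -5
Σ = 14
Area = |Σ|/2 = 7.
Net area = 459.5 − 7 = 452.5.

452.5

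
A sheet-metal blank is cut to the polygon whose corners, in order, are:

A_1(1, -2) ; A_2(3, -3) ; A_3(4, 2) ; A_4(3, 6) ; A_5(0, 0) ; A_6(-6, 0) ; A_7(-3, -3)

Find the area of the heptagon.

Apply the shoelace formula: 2A = Σ (x_i·y_{i+1} − x_{i+1}·y_i), indices taken mod 7.
Cross-terms: 3, 18, 18, 0, 0, 18, 9  ⇒  Σ = 66
Area = |Σ|/2 = 33.

33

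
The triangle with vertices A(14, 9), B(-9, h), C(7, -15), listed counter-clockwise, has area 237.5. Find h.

-2

Write out the shoelace sum; only the two edges meeting at B involve h:
2·Area = [(14·h − (-9)·9) + ((-9)·(-15) − 7·h)] + 273
       = 7·h + 489 = 475
⇒ h = -2.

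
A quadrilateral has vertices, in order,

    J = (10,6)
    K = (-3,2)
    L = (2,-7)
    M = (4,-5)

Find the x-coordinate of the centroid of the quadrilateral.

Apply the shoelace (surveyor's) formula. First the cross-terms c_i = x_i·y_{i+1} − x_{i+1}·y_i:
  38, 17, 18, 74  ⇒  2A = 147, A = 73.5.
Then Σ (x_i + x_{i+1})·c_i = 1393, so x̄ = 1393 / (6·73.5) = 199/63.

199/63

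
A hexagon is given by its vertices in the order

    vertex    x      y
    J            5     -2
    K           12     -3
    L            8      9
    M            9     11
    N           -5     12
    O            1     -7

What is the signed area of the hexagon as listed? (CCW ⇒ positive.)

Apply the shoelace (surveyor's) formula: 2A = Σ (x_i·y_{i+1} − x_{i+1}·y_i), indices taken mod 6.
Σ = (9) + (132) + (7) + (163) + (23) + (33) = 367
Signed area = Σ/2 = 183.5 (positive ⇒ counter-clockwise traversal).

183.5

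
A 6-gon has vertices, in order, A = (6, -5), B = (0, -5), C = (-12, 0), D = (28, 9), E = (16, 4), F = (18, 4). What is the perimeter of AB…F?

90

|AB| = √((-6)² + (0)²) = √36 = 6
|BC| = √((-12)² + (5)²) = √169 = 13
|CD| = √((40)² + (9)²) = √1681 = 41
|DE| = √((-12)² + (-5)²) = √169 = 13
|EF| = √((2)² + (0)²) = √4 = 2
|FA| = √((-12)² + (-9)²) = √225 = 15
Perimeter = 6 + 13 + 41 + 13 + 2 + 15 = 90.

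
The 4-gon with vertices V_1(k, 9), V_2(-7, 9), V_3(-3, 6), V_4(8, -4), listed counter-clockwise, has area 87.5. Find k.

7

The doubled signed area Σ (x_i y_{i+1} − x_{i+1} y_i) is linear in k.
With k=0 it equals 84; the coefficient of k is 13 (from the two edges through V_1).
So 13·k + 84 = 2·87.5 = 175 ⇒ k = 7.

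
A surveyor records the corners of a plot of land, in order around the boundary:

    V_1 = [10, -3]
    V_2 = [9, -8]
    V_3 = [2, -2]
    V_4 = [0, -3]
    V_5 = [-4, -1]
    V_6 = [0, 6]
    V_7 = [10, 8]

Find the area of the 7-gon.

Σ = (-53) + (-2) + (-6) + (-12) + (-24) + (-60) + (-110) = -267
Area = |Σ|/2 = 133.5.

133.5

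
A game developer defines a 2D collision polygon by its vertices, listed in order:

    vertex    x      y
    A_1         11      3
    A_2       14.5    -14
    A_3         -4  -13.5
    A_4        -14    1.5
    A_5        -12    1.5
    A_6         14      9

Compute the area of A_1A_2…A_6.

Cross-terms: -197.5, -251.75, -195, -3, -129, -57  ⇒  Σ = -833.25
Area = |Σ|/2 = 416.625.

416.625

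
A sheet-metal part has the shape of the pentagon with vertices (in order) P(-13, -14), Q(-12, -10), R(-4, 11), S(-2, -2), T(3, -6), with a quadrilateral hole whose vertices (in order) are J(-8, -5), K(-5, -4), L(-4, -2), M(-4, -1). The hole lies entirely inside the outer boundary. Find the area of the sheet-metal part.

Outer boundary:
Σ = (-38) + (-172) + (30) + (18) + (-120) = -282
Area = |Σ|/2 = 141.
Hole:
Apply the shoelace (surveyor's) formula: 2A = Σ (x_i·y_{i+1} − x_{i+1}·y_i), indices taken mod 4.
Σ = (7) + (-6) + (-4) + (12) = 9
Area = |Σ|/2 = 4.5.
Net area = 141 − 4.5 = 136.5.

136.5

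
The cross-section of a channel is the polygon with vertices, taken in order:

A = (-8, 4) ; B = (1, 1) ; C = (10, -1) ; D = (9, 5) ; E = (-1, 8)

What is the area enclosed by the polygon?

Σ = (-12) + (-11) + (59) + (77) + (60) = 173
Area = |Σ|/2 = 86.5.

86.5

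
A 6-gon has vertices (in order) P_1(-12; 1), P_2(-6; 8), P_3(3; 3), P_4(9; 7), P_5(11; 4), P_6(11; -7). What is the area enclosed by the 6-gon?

Apply Gauss's area formula: 2A = Σ (x_i·y_{i+1} − x_{i+1}·y_i), indices taken mod 6.
P_1→P_2: (-12)(8) − (-6)(1) = -90
P_2→P_3: (-6)(3) − (3)(8) = -42
P_3→P_4: (3)(7) − (9)(3) = -6
P_4→P_5: (9)(4) − (11)(7) = -41
P_5→P_6: (11)(-7) − (11)(4) = -121
P_6→P_1: (11)(1) − (-12)(-7) = -73
Σ = -373
Area = |Σ|/2 = 186.5.

186.5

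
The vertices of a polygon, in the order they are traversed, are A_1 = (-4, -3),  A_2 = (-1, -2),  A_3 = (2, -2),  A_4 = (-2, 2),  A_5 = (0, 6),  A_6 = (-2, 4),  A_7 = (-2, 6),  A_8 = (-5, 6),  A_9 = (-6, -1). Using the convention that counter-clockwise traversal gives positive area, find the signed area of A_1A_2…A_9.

Apply Gauss's area formula: 2A = Σ (x_i·y_{i+1} − x_{i+1}·y_i), indices taken mod 9.
Σ = (5) + (6) + (0) + (-12) + (12) + (-4) + (18) + (41) + (14) = 80
Signed area = Σ/2 = 40 (positive ⇒ counter-clockwise traversal).

40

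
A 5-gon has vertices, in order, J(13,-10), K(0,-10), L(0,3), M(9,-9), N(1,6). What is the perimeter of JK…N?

78

|JK| = √((-13)² + (0)²) = √169 = 13
|KL| = √((0)² + (13)²) = √169 = 13
|LM| = √((9)² + (-12)²) = √225 = 15
|MN| = √((-8)² + (15)²) = √289 = 17
|NJ| = √((12)² + (-16)²) = √400 = 20
Perimeter = 13 + 13 + 15 + 17 + 20 = 78.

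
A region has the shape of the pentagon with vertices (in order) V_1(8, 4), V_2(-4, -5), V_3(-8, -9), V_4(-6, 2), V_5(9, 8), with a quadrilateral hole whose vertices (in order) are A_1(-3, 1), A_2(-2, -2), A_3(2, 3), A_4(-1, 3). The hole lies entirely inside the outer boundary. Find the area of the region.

84.5

Outer boundary:
V_1→V_2: (8)(-5) − (-4)(4) = -24
V_2→V_3: (-4)(-9) − (-8)(-5) = -4
V_3→V_4: (-8)(2) − (-6)(-9) = -70
V_4→V_5: (-6)(8) − (9)(2) = -66
V_5→V_1: (9)(4) − (8)(8) = -28
Σ = -192
Area = |Σ|/2 = 96.
Hole:
Apply the shoelace (surveyor's) formula: 2A = Σ (x_i·y_{i+1} − x_{i+1}·y_i), indices taken mod 4.
A_1→A_2: (-3)(-2) − (-2)(1) = 8
A_2→A_3: (-2)(3) − (2)(-2) = -2
A_3→A_4: (2)(3) − (-1)(3) = 9
A_4→A_1: (-1)(1) − (-3)(3) = 8
Σ = 23
Area = |Σ|/2 = 11.5.
Net area = 96 − 11.5 = 84.5.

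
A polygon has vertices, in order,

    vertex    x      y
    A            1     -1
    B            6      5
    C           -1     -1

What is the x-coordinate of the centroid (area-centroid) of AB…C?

2

Apply the shoelace formula. First the cross-terms c_i = x_i·y_{i+1} − x_{i+1}·y_i:
  11, -1, 2  ⇒  2A = 12, A = 6.
Then Σ (x_i + x_{i+1})·c_i = 72, so x̄ = 72 / (6·6) = 2.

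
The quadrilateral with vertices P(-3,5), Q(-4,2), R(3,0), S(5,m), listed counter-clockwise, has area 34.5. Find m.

6

The doubled signed area Σ (x_i y_{i+1} − x_{i+1} y_i) is linear in m.
With m=0 it equals 33; the coefficient of m is 6 (from the two edges through S).
So 6·m + 33 = 2·34.5 = 69 ⇒ m = 6.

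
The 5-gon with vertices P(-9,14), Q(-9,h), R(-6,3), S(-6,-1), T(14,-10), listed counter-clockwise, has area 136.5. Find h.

10

The doubled signed area Σ (x_i y_{i+1} − x_{i+1} y_i) is linear in h.
With h=0 it equals 303; the coefficient of h is -3 (from the two edges through Q).
So -3·h + 303 = 2·136.5 = 273 ⇒ h = 10.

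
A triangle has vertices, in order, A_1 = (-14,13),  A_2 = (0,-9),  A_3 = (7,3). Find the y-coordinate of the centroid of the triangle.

7/3

Apply the surveyor's formula. First the cross-terms c_i = x_i·y_{i+1} − x_{i+1}·y_i:
  126, 63, 133  ⇒  2A = 322, A = 161.
Then Σ (y_i + y_{i+1})·c_i = 2254, so ȳ = 2254 / (6·161) = 7/3.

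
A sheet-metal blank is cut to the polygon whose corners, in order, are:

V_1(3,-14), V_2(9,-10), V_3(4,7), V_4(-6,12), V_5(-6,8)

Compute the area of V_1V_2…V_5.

Apply Gauss's area formula: 2A = Σ (x_i·y_{i+1} − x_{i+1}·y_i), indices taken mod 5.
V_1→V_2: (3)(-10) − (9)(-14) = 96
V_2→V_3: (9)(7) − (4)(-10) = 103
V_3→V_4: (4)(12) − (-6)(7) = 90
V_4→V_5: (-6)(8) − (-6)(12) = 24
V_5→V_1: (-6)(-14) − (3)(8) = 60
Σ = 373
Area = |Σ|/2 = 186.5.

186.5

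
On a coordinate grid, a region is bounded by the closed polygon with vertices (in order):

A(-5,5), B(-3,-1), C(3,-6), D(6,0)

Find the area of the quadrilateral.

53.5

A→B: (-5)(-1) − (-3)(5) = 20
B→C: (-3)(-6) − (3)(-1) = 21
C→D: (3)(0) − (6)(-6) = 36
D→A: (6)(5) − (-5)(0) = 30
Σ = 107
Area = |Σ|/2 = 53.5.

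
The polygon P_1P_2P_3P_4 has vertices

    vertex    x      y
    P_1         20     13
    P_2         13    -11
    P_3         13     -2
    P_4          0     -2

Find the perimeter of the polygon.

72

|P_1P_2| = √((-7)² + (-24)²) = √625 = 25
|P_2P_3| = √((0)² + (9)²) = √81 = 9
|P_3P_4| = √((-13)² + (0)²) = √169 = 13
|P_4P_1| = √((20)² + (15)²) = √625 = 25
Perimeter = 25 + 9 + 13 + 25 = 72.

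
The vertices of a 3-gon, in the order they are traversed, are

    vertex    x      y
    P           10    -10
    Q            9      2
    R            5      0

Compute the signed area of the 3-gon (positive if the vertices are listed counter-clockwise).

Apply the shoelace (surveyor's) formula: 2A = Σ (x_i·y_{i+1} − x_{i+1}·y_i), indices taken mod 3.
Cross-terms: 110, -10, -50  ⇒  Σ = 50
Signed area = Σ/2 = 25 (positive ⇒ counter-clockwise traversal).

25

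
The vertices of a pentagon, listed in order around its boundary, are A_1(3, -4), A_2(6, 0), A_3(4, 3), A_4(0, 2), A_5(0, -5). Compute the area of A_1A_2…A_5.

Apply the shoelace (surveyor's) formula: 2A = Σ (x_i·y_{i+1} − x_{i+1}·y_i), indices taken mod 5.
A_1→A_2: (3)(0) − (6)(-4) = 24
A_2→A_3: (6)(3) − (4)(0) = 18
A_3→A_4: (4)(2) − (0)(3) = 8
A_4→A_5: (0)(-5) − (0)(2) = 0
A_5→A_1: (0)(-4) − (3)(-5) = 15
Σ = 65
Area = |Σ|/2 = 32.5.

32.5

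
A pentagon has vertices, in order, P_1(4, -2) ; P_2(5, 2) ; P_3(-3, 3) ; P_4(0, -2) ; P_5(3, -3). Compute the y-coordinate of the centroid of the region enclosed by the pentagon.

17/57

Apply the shoelace (surveyor's) formula. First the cross-terms c_i = x_i·y_{i+1} − x_{i+1}·y_i:
  18, 21, 6, 6, 6  ⇒  2A = 57, A = 28.5.
Then Σ (y_i + y_{i+1})·c_i = 51, so ȳ = 51 / (6·28.5) = 17/57.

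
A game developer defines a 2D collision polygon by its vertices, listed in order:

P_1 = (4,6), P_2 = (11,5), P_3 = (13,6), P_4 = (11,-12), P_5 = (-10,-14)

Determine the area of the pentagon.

Cross-terms: -46, 1, -222, -274, -4  ⇒  Σ = -545
Area = |Σ|/2 = 272.5.

272.5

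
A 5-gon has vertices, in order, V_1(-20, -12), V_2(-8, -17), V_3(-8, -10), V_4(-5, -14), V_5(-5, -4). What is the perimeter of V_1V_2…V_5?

52

|V_1V_2| = √((12)² + (-5)²) = √169 = 13
|V_2V_3| = √((0)² + (7)²) = √49 = 7
|V_3V_4| = √((3)² + (-4)²) = √25 = 5
|V_4V_5| = √((0)² + (10)²) = √100 = 10
|V_5V_1| = √((-15)² + (-8)²) = √289 = 17
Perimeter = 13 + 7 + 5 + 10 + 17 = 52.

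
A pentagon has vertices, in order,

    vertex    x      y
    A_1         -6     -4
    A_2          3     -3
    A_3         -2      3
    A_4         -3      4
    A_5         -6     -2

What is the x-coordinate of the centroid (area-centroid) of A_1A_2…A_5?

-253/114

Apply Gauss's area formula. First the cross-terms c_i = x_i·y_{i+1} − x_{i+1}·y_i:
  30, 3, 1, 30, 12  ⇒  2A = 76, A = 38.
Then Σ (x_i + x_{i+1})·c_i = -506, so x̄ = -506 / (6·38) = -253/114.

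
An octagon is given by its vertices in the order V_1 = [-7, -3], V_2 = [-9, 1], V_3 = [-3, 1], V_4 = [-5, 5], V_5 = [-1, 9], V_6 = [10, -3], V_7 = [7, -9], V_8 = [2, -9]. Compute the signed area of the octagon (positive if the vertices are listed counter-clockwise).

-180

Σ = (-34) + (-6) + (-10) + (-40) + (-87) + (-69) + (-45) + (-69) = -360
Signed area = Σ/2 = -180 (negative ⇒ clockwise traversal).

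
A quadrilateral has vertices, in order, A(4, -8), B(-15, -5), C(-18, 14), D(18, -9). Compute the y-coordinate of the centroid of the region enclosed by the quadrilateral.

Apply the shoelace formula. First the cross-terms c_i = x_i·y_{i+1} − x_{i+1}·y_i:
  -140, -300, -90, -108  ⇒  2A = -638, A = -319.
Then Σ (y_i + y_{i+1})·c_i = 506, so ȳ = 506 / (6·(-319)) = -23/87.

-23/87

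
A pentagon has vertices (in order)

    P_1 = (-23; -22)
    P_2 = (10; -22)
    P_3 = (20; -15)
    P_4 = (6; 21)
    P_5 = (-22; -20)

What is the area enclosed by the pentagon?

Apply the shoelace formula: 2A = Σ (x_i·y_{i+1} − x_{i+1}·y_i), indices taken mod 5.
Σ = (726) + (290) + (510) + (342) + (24) = 1892
Area = |Σ|/2 = 946.

946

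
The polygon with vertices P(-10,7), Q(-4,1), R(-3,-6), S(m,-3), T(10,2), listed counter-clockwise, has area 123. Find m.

The doubled signed area Σ (x_i y_{i+1} − x_{i+1} y_i) is linear in m.
With m=0 it equals 174; the coefficient of m is 8 (from the two edges through S).
So 8·m + 174 = 2·123 = 246 ⇒ m = 9.

9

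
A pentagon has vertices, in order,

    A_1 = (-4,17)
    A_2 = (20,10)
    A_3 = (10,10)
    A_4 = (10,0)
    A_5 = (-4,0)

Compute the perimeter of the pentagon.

|A_1A_2| = √((24)² + (-7)²) = √625 = 25
|A_2A_3| = √((-10)² + (0)²) = √100 = 10
|A_3A_4| = √((0)² + (-10)²) = √100 = 10
|A_4A_5| = √((-14)² + (0)²) = √196 = 14
|A_5A_1| = √((0)² + (17)²) = √289 = 17
Perimeter = 25 + 10 + 10 + 14 + 17 = 76.

76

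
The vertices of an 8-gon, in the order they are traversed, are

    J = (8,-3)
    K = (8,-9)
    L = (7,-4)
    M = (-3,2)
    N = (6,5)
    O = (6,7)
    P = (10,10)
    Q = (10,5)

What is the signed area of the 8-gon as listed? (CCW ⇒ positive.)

Apply the surveyor's formula: 2A = Σ (x_i·y_{i+1} − x_{i+1}·y_i), indices taken mod 8.
Σ = (-48) + (31) + (2) + (-27) + (12) + (-10) + (-50) + (-70) = -160
Signed area = Σ/2 = -80 (negative ⇒ clockwise traversal).

-80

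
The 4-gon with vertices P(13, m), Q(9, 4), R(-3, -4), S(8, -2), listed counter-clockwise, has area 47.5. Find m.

-3

The doubled signed area Σ (x_i y_{i+1} − x_{i+1} y_i) is linear in m.
With m=0 it equals 92; the coefficient of m is -1 (from the two edges through P).
So -1·m + 92 = 2·47.5 = 95 ⇒ m = -3.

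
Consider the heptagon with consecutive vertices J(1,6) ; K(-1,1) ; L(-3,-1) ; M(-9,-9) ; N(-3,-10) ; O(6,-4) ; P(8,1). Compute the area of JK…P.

J→K: (1)(1) − (-1)(6) = 7
K→L: (-1)(-1) − (-3)(1) = 4
L→M: (-3)(-9) − (-9)(-1) = 18
M→N: (-9)(-10) − (-3)(-9) = 63
N→O: (-3)(-4) − (6)(-10) = 72
O→P: (6)(1) − (8)(-4) = 38
P→J: (8)(6) − (1)(1) = 47
Σ = 249
Area = |Σ|/2 = 124.5.

124.5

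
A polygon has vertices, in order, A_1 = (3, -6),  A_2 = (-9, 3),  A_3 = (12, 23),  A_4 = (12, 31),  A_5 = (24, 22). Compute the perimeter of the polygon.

|A_1A_2| = √((-12)² + (9)²) = √225 = 15
|A_2A_3| = √((21)² + (20)²) = √841 = 29
|A_3A_4| = √((0)² + (8)²) = √64 = 8
|A_4A_5| = √((12)² + (-9)²) = √225 = 15
|A_5A_1| = √((-21)² + (-28)²) = √1225 = 35
Perimeter = 15 + 29 + 8 + 15 + 35 = 102.

102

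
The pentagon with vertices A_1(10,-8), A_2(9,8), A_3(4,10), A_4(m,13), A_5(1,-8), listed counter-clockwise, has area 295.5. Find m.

-15

The doubled signed area Σ (x_i y_{i+1} − x_{i+1} y_i) is linear in m.
With m=0 it equals 321; the coefficient of m is -18 (from the two edges through A_4).
So -18·m + 321 = 2·295.5 = 591 ⇒ m = -15.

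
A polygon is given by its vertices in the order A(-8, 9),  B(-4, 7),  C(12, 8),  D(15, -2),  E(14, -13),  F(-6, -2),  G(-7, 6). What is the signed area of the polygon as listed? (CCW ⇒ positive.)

Σ = (-20) + (-116) + (-144) + (-167) + (-106) + (-50) + (-15) = -618
Signed area = Σ/2 = -309 (negative ⇒ clockwise traversal).

-309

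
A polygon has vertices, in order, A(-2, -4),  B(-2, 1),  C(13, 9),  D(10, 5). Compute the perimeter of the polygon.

|AB| = √((0)² + (5)²) = √25 = 5
|BC| = √((15)² + (8)²) = √289 = 17
|CD| = √((-3)² + (-4)²) = √25 = 5
|DA| = √((-12)² + (-9)²) = √225 = 15
Perimeter = 5 + 17 + 5 + 15 = 42.

42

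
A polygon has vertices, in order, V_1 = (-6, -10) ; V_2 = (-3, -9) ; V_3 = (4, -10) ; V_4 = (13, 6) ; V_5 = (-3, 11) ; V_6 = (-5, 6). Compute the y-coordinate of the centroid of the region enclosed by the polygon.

29/66

Apply Gauss's area formula. First the cross-terms c_i = x_i·y_{i+1} − x_{i+1}·y_i:
  24, 66, 154, 161, 37, 86  ⇒  2A = 528, A = 264.
Then Σ (y_i + y_{i+1})·c_i = 696, so ȳ = 696 / (6·264) = 29/66.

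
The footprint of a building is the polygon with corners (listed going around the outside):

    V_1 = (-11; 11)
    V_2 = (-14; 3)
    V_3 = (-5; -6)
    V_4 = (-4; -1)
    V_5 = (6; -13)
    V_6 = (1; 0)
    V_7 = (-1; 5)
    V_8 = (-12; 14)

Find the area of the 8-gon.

Apply the shoelace (surveyor's) formula: 2A = Σ (x_i·y_{i+1} − x_{i+1}·y_i), indices taken mod 8.
Σ = (121) + (99) + (-19) + (58) + (13) + (5) + (46) + (22) = 345
Area = |Σ|/2 = 172.5.

172.5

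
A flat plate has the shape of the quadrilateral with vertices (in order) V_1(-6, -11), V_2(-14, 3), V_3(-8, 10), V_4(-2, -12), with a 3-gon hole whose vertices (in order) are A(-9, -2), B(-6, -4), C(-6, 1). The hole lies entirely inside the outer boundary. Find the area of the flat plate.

Outer boundary:
Cross-terms: -172, -116, 116, -50  ⇒  Σ = -222
Area = |Σ|/2 = 111.
Hole:
Apply the shoelace formula: 2A = Σ (x_i·y_{i+1} − x_{i+1}·y_i), indices taken mod 3.
Cross-terms: 24, -30, 21  ⇒  Σ = 15
Area = |Σ|/2 = 7.5.
Net area = 111 − 7.5 = 103.5.

103.5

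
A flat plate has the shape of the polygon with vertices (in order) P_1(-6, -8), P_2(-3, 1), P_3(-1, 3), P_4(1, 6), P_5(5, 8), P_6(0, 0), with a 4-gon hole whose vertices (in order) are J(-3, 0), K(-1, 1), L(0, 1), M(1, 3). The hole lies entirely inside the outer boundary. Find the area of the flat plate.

Outer boundary:
Apply the shoelace formula: 2A = Σ (x_i·y_{i+1} − x_{i+1}·y_i), indices taken mod 6.
Cross-terms: -30, -8, -9, -22, 0, 0  ⇒  Σ = -69
Area = |Σ|/2 = 34.5.
Hole:
Σ = (-3) + (-1) + (-1) + (9) = 4
Area = |Σ|/2 = 2.
Net area = 34.5 − 2 = 32.5.

32.5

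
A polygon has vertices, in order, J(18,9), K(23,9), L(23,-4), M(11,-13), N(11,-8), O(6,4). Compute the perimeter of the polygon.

64

|JK| = √((5)² + (0)²) = √25 = 5
|KL| = √((0)² + (-13)²) = √169 = 13
|LM| = √((-12)² + (-9)²) = √225 = 15
|MN| = √((0)² + (5)²) = √25 = 5
|NO| = √((-5)² + (12)²) = √169 = 13
|OJ| = √((12)² + (5)²) = √169 = 13
Perimeter = 5 + 13 + 15 + 5 + 13 + 13 = 64.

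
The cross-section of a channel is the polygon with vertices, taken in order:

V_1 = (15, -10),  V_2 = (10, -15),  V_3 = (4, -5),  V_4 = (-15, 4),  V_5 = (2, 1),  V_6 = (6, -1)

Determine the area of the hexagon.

125

Σ = (-125) + (10) + (-59) + (-23) + (-8) + (-45) = -250
Area = |Σ|/2 = 125.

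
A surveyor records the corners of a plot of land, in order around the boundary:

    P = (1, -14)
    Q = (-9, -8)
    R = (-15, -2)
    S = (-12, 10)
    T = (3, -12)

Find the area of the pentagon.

163

Apply Gauss's area formula: 2A = Σ (x_i·y_{i+1} − x_{i+1}·y_i), indices taken mod 5.
Σ = (-134) + (-102) + (-174) + (114) + (-30) = -326
Area = |Σ|/2 = 163.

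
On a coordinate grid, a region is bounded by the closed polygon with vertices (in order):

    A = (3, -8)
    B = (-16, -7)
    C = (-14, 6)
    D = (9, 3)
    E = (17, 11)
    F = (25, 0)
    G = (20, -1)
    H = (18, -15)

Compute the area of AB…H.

Apply the shoelace (surveyor's) formula: 2A = Σ (x_i·y_{i+1} − x_{i+1}·y_i), indices taken mod 8.
A→B: (3)(-7) − (-16)(-8) = -149
B→C: (-16)(6) − (-14)(-7) = -194
C→D: (-14)(3) − (9)(6) = -96
D→E: (9)(11) − (17)(3) = 48
E→F: (17)(0) − (25)(11) = -275
F→G: (25)(-1) − (20)(0) = -25
G→H: (20)(-15) − (18)(-1) = -282
H→A: (18)(-8) − (3)(-15) = -99
Σ = -1072
Area = |Σ|/2 = 536.

536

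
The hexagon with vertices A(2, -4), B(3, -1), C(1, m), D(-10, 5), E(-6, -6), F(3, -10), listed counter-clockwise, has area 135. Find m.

The doubled signed area Σ (x_i y_{i+1} − x_{i+1} y_i) is linear in m.
With m=0 it equals 192; the coefficient of m is 13 (from the two edges through C).
So 13·m + 192 = 2·135 = 270 ⇒ m = 6.

6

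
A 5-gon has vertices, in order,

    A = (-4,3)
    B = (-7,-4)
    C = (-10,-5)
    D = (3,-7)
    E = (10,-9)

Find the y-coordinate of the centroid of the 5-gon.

Apply the shoelace formula. First the cross-terms c_i = x_i·y_{i+1} − x_{i+1}·y_i:
  37, -5, 85, 43, -6  ⇒  2A = 154, A = 77.
Then Σ (y_i + y_{i+1})·c_i = -1664, so ȳ = -1664 / (6·77) = -832/231.

-832/231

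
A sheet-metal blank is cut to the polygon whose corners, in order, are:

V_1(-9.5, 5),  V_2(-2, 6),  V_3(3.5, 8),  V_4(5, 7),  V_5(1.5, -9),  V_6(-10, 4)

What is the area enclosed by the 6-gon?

Apply the surveyor's formula: 2A = Σ (x_i·y_{i+1} − x_{i+1}·y_i), indices taken mod 6.
Σ = (-47) + (-37) + (-15.5) + (-55.5) + (-84) + (-12) = -251
Area = |Σ|/2 = 125.5.

125.5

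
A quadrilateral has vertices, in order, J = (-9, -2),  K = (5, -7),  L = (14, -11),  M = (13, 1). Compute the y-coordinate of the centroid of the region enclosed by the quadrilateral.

-373/96

Apply Gauss's area formula. First the cross-terms c_i = x_i·y_{i+1} − x_{i+1}·y_i:
  73, 43, 157, -17  ⇒  2A = 256, A = 128.
Then Σ (y_i + y_{i+1})·c_i = -2984, so ȳ = -2984 / (6·128) = -373/96.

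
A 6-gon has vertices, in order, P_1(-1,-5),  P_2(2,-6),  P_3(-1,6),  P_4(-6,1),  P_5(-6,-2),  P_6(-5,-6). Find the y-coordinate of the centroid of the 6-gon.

Apply Gauss's area formula. First the cross-terms c_i = x_i·y_{i+1} − x_{i+1}·y_i:
  16, 6, 35, 18, 26, 19  ⇒  2A = 120, A = 60.
Then Σ (y_i + y_{i+1})·c_i = -366, so ȳ = -366 / (6·60) = -61/60.

-61/60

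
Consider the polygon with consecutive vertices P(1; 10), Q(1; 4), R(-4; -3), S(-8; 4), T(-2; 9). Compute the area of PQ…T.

Apply the surveyor's formula: 2A = Σ (x_i·y_{i+1} − x_{i+1}·y_i), indices taken mod 5.
Σ = (-6) + (13) + (-40) + (-64) + (-29) = -126
Area = |Σ|/2 = 63.

63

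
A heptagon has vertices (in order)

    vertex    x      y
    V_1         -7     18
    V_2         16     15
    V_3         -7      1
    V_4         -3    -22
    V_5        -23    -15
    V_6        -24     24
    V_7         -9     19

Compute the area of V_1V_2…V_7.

878.5

V_1→V_2: (-7)(15) − (16)(18) = -393
V_2→V_3: (16)(1) − (-7)(15) = 121
V_3→V_4: (-7)(-22) − (-3)(1) = 157
V_4→V_5: (-3)(-15) − (-23)(-22) = -461
V_5→V_6: (-23)(24) − (-24)(-15) = -912
V_6→V_7: (-24)(19) − (-9)(24) = -240
V_7→V_1: (-9)(18) − (-7)(19) = -29
Σ = -1757
Area = |Σ|/2 = 878.5.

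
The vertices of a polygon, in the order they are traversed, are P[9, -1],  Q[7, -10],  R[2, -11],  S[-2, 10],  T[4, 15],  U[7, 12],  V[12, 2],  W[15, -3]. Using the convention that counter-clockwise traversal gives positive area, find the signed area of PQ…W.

-226.5

Cross-terms: -83, -57, -2, -70, -57, -130, -66, 12  ⇒  Σ = -453
Signed area = Σ/2 = -226.5 (negative ⇒ clockwise traversal).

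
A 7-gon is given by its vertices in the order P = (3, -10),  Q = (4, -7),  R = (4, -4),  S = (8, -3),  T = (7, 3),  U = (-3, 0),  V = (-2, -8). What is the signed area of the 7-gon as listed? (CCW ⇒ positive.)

86.5

Apply the surveyor's formula: 2A = Σ (x_i·y_{i+1} − x_{i+1}·y_i), indices taken mod 7.
Σ = (19) + (12) + (20) + (45) + (9) + (24) + (44) = 173
Signed area = Σ/2 = 86.5 (positive ⇒ counter-clockwise traversal).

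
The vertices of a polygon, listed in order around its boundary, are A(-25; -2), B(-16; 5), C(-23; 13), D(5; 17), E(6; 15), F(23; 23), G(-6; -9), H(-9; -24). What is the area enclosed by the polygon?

764

Apply the shoelace (surveyor's) formula: 2A = Σ (x_i·y_{i+1} − x_{i+1}·y_i), indices taken mod 8.
Σ = (-157) + (-93) + (-456) + (-27) + (-207) + (-69) + (63) + (-582) = -1528
Area = |Σ|/2 = 764.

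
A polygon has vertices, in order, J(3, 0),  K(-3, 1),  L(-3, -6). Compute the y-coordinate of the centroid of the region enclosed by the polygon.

Apply Gauss's area formula. First the cross-terms c_i = x_i·y_{i+1} − x_{i+1}·y_i:
  3, 21, 18  ⇒  2A = 42, A = 21.
Then Σ (y_i + y_{i+1})·c_i = -210, so ȳ = -210 / (6·21) = -5/3.

-5/3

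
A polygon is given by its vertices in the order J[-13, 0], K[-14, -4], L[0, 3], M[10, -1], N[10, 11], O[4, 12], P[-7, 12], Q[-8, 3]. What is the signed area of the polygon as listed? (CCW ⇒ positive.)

Cross-terms: 52, -42, -30, 120, 76, 132, 75, 39  ⇒  Σ = 422
Signed area = Σ/2 = 211 (positive ⇒ counter-clockwise traversal).

211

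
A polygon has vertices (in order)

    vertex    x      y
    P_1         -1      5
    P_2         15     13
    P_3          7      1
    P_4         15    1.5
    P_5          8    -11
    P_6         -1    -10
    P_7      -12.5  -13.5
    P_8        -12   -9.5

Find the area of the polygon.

Apply the shoelace formula: 2A = Σ (x_i·y_{i+1} − x_{i+1}·y_i), indices taken mod 8.
P_1→P_2: (-1)(13) − (15)(5) = -88
P_2→P_3: (15)(1) − (7)(13) = -76
P_3→P_4: (7)(1.5) − (15)(1) = -4.5
P_4→P_5: (15)(-11) − (8)(1.5) = -177
P_5→P_6: (8)(-10) − (-1)(-11) = -91
P_6→P_7: (-1)(-13.5) − (-12.5)(-10) = -111.5
P_7→P_8: (-12.5)(-9.5) − (-12)(-13.5) = -43.25
P_8→P_1: (-12)(5) − (-1)(-9.5) = -69.5
Σ = -660.75
Area = |Σ|/2 = 330.375.

330.375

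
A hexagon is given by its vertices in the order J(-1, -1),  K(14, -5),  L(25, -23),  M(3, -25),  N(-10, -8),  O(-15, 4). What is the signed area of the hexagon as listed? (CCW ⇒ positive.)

-574.5

Apply the shoelace formula: 2A = Σ (x_i·y_{i+1} − x_{i+1}·y_i), indices taken mod 6.
Σ = (19) + (-197) + (-556) + (-274) + (-160) + (19) = -1149
Signed area = Σ/2 = -574.5 (negative ⇒ clockwise traversal).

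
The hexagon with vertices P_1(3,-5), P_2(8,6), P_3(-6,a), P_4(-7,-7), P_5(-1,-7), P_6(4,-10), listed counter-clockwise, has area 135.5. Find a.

3

Write out the shoelace sum; only the two edges meeting at P_3 involve a:
2·Area = [(8·a − (-6)·6) + ((-6)·(-7) − (-7)·a)] + 148
       = 15·a + 226 = 271
⇒ a = 3.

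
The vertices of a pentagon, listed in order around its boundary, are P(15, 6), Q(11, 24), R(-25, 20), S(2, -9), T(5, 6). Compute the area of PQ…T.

648

Σ = (294) + (820) + (185) + (57) + (-60) = 1296
Area = |Σ|/2 = 648.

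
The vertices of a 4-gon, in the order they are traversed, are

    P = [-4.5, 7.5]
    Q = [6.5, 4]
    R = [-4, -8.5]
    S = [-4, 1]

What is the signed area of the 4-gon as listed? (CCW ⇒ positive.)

-84.75

Cross-terms: -66.75, -39.25, -38, -25.5  ⇒  Σ = -169.5
Signed area = Σ/2 = -84.75 (negative ⇒ clockwise traversal).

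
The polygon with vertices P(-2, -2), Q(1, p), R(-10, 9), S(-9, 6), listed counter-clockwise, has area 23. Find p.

-2

The doubled signed area Σ (x_i y_{i+1} − x_{i+1} y_i) is linear in p.
With p=0 it equals 62; the coefficient of p is 8 (from the two edges through Q).
So 8·p + 62 = 2·23 = 46 ⇒ p = -2.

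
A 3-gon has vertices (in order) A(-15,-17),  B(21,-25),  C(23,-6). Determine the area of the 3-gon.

350

Apply the surveyor's formula: 2A = Σ (x_i·y_{i+1} − x_{i+1}·y_i), indices taken mod 3.
Σ = (732) + (449) + (-481) = 700
Area = |Σ|/2 = 350.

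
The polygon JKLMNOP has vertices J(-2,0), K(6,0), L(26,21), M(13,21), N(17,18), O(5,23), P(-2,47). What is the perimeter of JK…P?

140

|JK| = √((8)² + (0)²) = √64 = 8
|KL| = √((20)² + (21)²) = √841 = 29
|LM| = √((-13)² + (0)²) = √169 = 13
|MN| = √((4)² + (-3)²) = √25 = 5
|NO| = √((-12)² + (5)²) = √169 = 13
|OP| = √((-7)² + (24)²) = √625 = 25
|PJ| = √((0)² + (-47)²) = √2209 = 47
Perimeter = 8 + 29 + 13 + 5 + 13 + 25 + 47 = 140.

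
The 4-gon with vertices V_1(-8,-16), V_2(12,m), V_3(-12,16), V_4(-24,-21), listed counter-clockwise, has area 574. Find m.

The doubled signed area Σ (x_i y_{i+1} − x_{i+1} y_i) is linear in m.
With m=0 it equals 1236; the coefficient of m is 4 (from the two edges through V_2).
So 4·m + 1236 = 2·574 = 1148 ⇒ m = -22.

-22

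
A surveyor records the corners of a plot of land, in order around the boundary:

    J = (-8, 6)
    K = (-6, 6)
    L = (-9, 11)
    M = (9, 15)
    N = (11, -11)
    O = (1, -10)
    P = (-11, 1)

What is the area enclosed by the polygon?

Cross-terms: -12, -12, -234, -264, -99, -109, -58  ⇒  Σ = -788
Area = |Σ|/2 = 394.

394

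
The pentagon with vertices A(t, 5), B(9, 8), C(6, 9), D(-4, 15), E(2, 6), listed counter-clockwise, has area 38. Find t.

The doubled signed area Σ (x_i y_{i+1} − x_{i+1} y_i) is linear in t.
With t=0 it equals 70; the coefficient of t is 2 (from the two edges through A).
So 2·t + 70 = 2·38 = 76 ⇒ t = 3.

3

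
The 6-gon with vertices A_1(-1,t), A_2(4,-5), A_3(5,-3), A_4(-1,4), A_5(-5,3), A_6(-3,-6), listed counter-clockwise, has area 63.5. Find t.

The doubled signed area Σ (x_i y_{i+1} − x_{i+1} y_i) is linear in t.
With t=0 it equals 85; the coefficient of t is -7 (from the two edges through A_1).
So -7·t + 85 = 2·63.5 = 127 ⇒ t = -6.

-6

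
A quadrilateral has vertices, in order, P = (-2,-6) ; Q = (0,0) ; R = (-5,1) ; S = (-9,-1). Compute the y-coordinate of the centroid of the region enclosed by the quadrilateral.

-182/99

Apply the shoelace formula. First the cross-terms c_i = x_i·y_{i+1} − x_{i+1}·y_i:
  0, 0, 14, 52  ⇒  2A = 66, A = 33.
Then Σ (y_i + y_{i+1})·c_i = -364, so ȳ = -364 / (6·33) = -182/99.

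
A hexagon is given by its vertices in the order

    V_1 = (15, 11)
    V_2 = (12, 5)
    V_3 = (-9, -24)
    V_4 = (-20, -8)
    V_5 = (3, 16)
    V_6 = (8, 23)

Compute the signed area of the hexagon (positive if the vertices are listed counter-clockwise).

Apply Gauss's area formula: 2A = Σ (x_i·y_{i+1} − x_{i+1}·y_i), indices taken mod 6.
Σ = (-57) + (-243) + (-408) + (-296) + (-59) + (-257) = -1320
Signed area = Σ/2 = -660 (negative ⇒ clockwise traversal).

-660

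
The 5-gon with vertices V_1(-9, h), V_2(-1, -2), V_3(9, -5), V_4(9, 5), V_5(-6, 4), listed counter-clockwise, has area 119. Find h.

-1

The doubled signed area Σ (x_i y_{i+1} − x_{i+1} y_i) is linear in h.
With h=0 it equals 233; the coefficient of h is -5 (from the two edges through V_1).
So -5·h + 233 = 2·119 = 238 ⇒ h = -1.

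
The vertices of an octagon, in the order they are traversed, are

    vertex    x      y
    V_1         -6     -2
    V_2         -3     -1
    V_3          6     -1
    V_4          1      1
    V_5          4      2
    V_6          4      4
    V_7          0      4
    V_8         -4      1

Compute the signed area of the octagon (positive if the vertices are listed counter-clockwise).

34

Apply Gauss's area formula: 2A = Σ (x_i·y_{i+1} − x_{i+1}·y_i), indices taken mod 8.
Σ = (0) + (9) + (7) + (-2) + (8) + (16) + (16) + (14) = 68
Signed area = Σ/2 = 34 (positive ⇒ counter-clockwise traversal).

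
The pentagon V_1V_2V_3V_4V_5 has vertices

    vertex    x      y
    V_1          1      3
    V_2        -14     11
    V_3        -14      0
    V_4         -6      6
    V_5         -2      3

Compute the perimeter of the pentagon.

46

|V_1V_2| = √((-15)² + (8)²) = √289 = 17
|V_2V_3| = √((0)² + (-11)²) = √121 = 11
|V_3V_4| = √((8)² + (6)²) = √100 = 10
|V_4V_5| = √((4)² + (-3)²) = √25 = 5
|V_5V_1| = √((3)² + (0)²) = √9 = 3
Perimeter = 17 + 11 + 10 + 5 + 3 = 46.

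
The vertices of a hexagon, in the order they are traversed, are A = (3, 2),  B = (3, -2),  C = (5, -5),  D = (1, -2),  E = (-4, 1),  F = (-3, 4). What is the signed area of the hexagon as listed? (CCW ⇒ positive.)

Apply Gauss's area formula: 2A = Σ (x_i·y_{i+1} − x_{i+1}·y_i), indices taken mod 6.
A→B: (3)(-2) − (3)(2) = -12
B→C: (3)(-5) − (5)(-2) = -5
C→D: (5)(-2) − (1)(-5) = -5
D→E: (1)(1) − (-4)(-2) = -7
E→F: (-4)(4) − (-3)(1) = -13
F→A: (-3)(2) − (3)(4) = -18
Σ = -60
Signed area = Σ/2 = -30 (negative ⇒ clockwise traversal).

-30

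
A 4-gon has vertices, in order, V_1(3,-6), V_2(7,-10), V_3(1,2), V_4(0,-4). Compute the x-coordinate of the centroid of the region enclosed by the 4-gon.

Apply the surveyor's formula. First the cross-terms c_i = x_i·y_{i+1} − x_{i+1}·y_i:
  12, 24, -4, 12  ⇒  2A = 44, A = 22.
Then Σ (x_i + x_{i+1})·c_i = 344, so x̄ = 344 / (6·22) = 86/33.

86/33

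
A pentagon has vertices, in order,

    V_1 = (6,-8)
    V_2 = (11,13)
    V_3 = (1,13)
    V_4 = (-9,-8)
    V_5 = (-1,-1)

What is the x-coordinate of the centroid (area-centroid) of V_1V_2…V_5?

17/6

Apply the shoelace (surveyor's) formula. First the cross-terms c_i = x_i·y_{i+1} − x_{i+1}·y_i:
  166, 130, 109, 1, 14  ⇒  2A = 420, A = 210.
Then Σ (x_i + x_{i+1})·c_i = 3570, so x̄ = 3570 / (6·210) = 17/6.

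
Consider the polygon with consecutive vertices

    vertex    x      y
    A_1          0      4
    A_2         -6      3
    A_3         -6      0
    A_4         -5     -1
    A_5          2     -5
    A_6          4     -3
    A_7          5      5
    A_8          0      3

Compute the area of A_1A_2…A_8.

69.5

Apply the shoelace formula: 2A = Σ (x_i·y_{i+1} − x_{i+1}·y_i), indices taken mod 8.
A_1→A_2: (0)(3) − (-6)(4) = 24
A_2→A_3: (-6)(0) − (-6)(3) = 18
A_3→A_4: (-6)(-1) − (-5)(0) = 6
A_4→A_5: (-5)(-5) − (2)(-1) = 27
A_5→A_6: (2)(-3) − (4)(-5) = 14
A_6→A_7: (4)(5) − (5)(-3) = 35
A_7→A_8: (5)(3) − (0)(5) = 15
A_8→A_1: (0)(4) − (0)(3) = 0
Σ = 139
Area = |Σ|/2 = 69.5.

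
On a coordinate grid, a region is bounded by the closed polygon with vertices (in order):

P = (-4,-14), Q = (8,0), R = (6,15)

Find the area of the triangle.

Apply the surveyor's formula: 2A = Σ (x_i·y_{i+1} − x_{i+1}·y_i), indices taken mod 3.
Cross-terms: 112, 120, -24  ⇒  Σ = 208
Area = |Σ|/2 = 104.

104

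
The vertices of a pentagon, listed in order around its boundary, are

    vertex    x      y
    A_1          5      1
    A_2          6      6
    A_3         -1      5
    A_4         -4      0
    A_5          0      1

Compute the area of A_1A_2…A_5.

35.5

Cross-terms: 24, 36, 20, -4, -5  ⇒  Σ = 71
Area = |Σ|/2 = 35.5.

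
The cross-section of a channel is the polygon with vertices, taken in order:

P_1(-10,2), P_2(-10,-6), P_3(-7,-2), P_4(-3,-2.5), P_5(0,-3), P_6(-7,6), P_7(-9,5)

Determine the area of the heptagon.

Σ = (80) + (-22) + (11.5) + (9) + (-21) + (19) + (32) = 108.5
Area = |Σ|/2 = 54.25.

54.25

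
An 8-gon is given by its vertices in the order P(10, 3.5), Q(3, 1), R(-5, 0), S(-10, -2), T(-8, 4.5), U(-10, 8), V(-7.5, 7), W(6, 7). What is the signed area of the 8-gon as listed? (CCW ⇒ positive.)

-109.5

Apply the surveyor's formula: 2A = Σ (x_i·y_{i+1} − x_{i+1}·y_i), indices taken mod 8.
Σ = (-0.5) + (5) + (10) + (-61) + (-19) + (-10) + (-94.5) + (-49) = -219
Signed area = Σ/2 = -109.5 (negative ⇒ clockwise traversal).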